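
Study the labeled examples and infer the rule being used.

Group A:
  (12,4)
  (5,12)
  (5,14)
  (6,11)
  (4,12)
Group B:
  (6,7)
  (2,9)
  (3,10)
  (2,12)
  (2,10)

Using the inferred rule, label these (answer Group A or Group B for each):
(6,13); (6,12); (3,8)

Group A, Group A, Group B

'Group A' ⟺ sum ≥ 16.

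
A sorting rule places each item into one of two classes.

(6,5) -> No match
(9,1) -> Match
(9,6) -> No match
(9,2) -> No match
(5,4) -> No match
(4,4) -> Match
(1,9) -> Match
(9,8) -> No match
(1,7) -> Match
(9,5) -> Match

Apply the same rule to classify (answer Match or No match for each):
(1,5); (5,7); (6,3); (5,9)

Match, Match, No match, Match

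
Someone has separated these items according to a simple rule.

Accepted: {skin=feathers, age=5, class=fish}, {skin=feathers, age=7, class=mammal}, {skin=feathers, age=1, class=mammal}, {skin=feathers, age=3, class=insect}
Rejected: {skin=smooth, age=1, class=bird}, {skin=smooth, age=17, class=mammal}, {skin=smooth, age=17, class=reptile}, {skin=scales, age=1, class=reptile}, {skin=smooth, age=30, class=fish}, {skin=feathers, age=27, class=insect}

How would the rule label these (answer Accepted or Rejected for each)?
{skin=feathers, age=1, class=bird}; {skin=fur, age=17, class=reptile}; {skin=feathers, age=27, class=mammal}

The pattern is that an item is 'Accepted' exactly when: skin is feathers AND age ≤ 7.
{skin=feathers, age=1, class=bird}: skin is feathers, age = 1, satisfies this → Accepted. {skin=fur, age=17, class=reptile}: skin is fur, age = 17, lacks this property → Rejected. {skin=feathers, age=27, class=mammal}: skin is feathers, age = 27, lacks this property → Rejected.

Accepted, Rejected, Rejected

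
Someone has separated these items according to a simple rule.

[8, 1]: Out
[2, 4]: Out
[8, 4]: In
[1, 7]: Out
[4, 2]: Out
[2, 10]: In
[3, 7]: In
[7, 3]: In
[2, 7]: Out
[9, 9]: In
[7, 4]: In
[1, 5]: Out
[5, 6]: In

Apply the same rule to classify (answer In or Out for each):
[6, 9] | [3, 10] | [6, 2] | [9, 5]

In, In, Out, In

The simplest hypothesis consistent with all the labels is: sum ≥ 10.
[6, 9]: 6+9 = 15, passes → In.
[3, 10]: 3+10 = 13, passes → In.
[6, 2]: 6+2 = 8, doesn't qualify → Out.
[9, 5]: 9+5 = 14, passes → In.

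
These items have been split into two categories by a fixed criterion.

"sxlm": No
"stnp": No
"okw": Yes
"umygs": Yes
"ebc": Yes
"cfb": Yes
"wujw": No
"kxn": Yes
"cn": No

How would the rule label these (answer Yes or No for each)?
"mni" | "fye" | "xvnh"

Comparing the two groups points to one rule — odd length.
"mni" — length 3, hence Yes. "fye" — length 3, hence Yes. "xvnh" — length 4, hence No.

Yes, Yes, No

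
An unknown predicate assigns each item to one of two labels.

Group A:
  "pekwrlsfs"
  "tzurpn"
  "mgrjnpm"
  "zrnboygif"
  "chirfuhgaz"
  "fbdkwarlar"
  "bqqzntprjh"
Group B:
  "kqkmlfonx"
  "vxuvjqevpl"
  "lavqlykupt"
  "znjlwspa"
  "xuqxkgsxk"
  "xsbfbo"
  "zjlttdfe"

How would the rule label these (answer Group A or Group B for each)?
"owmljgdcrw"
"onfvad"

Group A, Group B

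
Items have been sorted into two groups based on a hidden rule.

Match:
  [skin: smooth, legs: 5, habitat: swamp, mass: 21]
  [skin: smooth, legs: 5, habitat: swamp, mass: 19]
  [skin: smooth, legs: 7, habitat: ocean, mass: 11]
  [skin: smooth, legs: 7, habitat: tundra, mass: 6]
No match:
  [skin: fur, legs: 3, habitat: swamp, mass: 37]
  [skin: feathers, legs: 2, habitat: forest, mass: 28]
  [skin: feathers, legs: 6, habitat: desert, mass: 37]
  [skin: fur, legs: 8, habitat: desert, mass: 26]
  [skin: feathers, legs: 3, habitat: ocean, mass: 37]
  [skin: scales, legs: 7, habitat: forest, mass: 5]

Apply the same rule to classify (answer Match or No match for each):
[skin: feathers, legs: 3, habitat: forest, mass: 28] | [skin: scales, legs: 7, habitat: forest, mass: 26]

No match, No match

Rule: skin is smooth. This holds for each 'Match' example and fails for each 'No match' one.
[skin: feathers, legs: 3, habitat: forest, mass: 28]: skin is feathers — does not pass, so No match. [skin: scales, legs: 7, habitat: forest, mass: 26]: skin is scales — does not pass, so No match.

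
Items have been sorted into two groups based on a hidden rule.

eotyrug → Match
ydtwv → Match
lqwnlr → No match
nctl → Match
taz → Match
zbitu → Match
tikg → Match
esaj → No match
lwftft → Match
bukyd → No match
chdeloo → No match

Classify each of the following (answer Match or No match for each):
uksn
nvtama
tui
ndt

The pattern is that an item is 'Match' exactly when: contains 't'.
No match: uksn, since no 't'. Match: nvtama, since has 't'. Match: tui, since has 't'. Match: ndt, since has 't'.

No match, Match, Match, Match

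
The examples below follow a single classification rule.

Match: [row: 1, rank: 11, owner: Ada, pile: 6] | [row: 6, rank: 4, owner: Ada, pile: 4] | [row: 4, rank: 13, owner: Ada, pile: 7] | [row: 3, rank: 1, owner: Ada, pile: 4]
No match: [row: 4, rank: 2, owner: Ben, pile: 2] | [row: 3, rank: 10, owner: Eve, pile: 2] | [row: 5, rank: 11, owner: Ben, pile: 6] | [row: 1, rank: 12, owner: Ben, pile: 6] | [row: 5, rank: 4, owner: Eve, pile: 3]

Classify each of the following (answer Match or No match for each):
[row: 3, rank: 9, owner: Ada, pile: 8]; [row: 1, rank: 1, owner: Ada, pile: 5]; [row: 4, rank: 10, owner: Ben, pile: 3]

Match, Match, No match

Comparing the two groups points to one rule — owner is Ada.
[row: 3, rank: 9, owner: Ada, pile: 8]: owner is Ada — matches, so Match.
[row: 1, rank: 1, owner: Ada, pile: 5]: owner is Ada — matches, so Match.
[row: 4, rank: 10, owner: Ben, pile: 3]: owner is Ben — lacks this property, so No match.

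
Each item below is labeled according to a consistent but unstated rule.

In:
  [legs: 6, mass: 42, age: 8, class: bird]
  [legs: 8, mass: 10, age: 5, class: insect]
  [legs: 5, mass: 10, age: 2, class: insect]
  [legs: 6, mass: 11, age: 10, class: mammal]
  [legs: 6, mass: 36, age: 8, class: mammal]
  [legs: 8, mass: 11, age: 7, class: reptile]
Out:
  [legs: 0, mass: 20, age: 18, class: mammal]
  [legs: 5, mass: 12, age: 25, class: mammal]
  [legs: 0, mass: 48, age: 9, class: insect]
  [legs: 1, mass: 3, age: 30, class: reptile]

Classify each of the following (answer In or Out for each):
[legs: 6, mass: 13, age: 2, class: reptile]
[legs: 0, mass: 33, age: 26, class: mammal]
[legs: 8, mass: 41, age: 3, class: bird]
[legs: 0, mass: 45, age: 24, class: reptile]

The rule appears to be: legs ≥ 1 AND age ≤ 10.
[legs: 6, mass: 13, age: 2, class: reptile] → legs = 6, age = 2 → In. [legs: 0, mass: 33, age: 26, class: mammal] → legs = 0, age = 26 → Out. [legs: 8, mass: 41, age: 3, class: bird] → legs = 8, age = 3 → In. [legs: 0, mass: 45, age: 24, class: reptile] → legs = 0, age = 24 → Out.

In, Out, In, Out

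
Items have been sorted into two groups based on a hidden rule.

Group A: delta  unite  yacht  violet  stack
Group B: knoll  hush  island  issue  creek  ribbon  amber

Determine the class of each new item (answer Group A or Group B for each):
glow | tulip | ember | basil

Group B, Group A, Group B, Group B

All 'Group A' examples share one property — contains 't' — and every 'Group B' example lacks it.
glow — no 't', hence Group B. tulip — has 't', hence Group A. ember — no 't', hence Group B. basil — no 't', hence Group B.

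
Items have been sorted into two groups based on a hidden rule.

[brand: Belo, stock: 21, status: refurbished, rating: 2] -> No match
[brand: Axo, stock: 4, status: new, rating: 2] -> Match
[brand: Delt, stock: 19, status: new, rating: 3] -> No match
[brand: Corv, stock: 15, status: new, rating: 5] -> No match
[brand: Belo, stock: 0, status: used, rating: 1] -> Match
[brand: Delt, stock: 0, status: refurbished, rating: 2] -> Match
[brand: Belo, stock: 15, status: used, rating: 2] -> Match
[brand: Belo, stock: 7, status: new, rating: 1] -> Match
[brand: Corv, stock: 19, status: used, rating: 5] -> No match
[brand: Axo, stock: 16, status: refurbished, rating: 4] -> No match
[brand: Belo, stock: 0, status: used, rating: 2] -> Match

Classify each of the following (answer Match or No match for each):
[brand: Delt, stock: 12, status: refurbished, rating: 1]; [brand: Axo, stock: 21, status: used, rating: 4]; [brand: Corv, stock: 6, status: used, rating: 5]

The pattern is that an item is 'Match' exactly when: stock ≤ 15 AND rating ≤ 2.
[brand: Delt, stock: 12, status: refurbished, rating: 1] — stock = 12, rating = 1, hence Match.
[brand: Axo, stock: 21, status: used, rating: 4] — stock = 21, rating = 4, hence No match.
[brand: Corv, stock: 6, status: used, rating: 5] — stock = 6, rating = 5, hence No match.

Match, No match, No match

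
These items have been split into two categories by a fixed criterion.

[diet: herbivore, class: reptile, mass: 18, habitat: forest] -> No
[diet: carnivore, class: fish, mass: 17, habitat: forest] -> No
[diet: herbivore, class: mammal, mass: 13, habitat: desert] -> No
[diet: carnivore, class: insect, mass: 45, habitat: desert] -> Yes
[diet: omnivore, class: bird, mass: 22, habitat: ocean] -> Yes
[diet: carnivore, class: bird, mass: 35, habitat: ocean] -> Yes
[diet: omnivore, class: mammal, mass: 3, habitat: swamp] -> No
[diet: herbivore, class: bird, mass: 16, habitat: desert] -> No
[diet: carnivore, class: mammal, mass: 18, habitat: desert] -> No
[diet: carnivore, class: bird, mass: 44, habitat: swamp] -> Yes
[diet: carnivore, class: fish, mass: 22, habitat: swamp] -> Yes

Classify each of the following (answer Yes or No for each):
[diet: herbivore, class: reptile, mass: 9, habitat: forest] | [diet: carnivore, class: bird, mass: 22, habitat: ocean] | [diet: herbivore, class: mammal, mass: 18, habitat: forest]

No, Yes, No

Rule: mass ≥ 22. This holds for each 'Yes' example and fails for each 'No' one.
No: [diet: herbivore, class: reptile, mass: 9, habitat: forest], since mass = 9.
Yes: [diet: carnivore, class: bird, mass: 22, habitat: ocean], since mass = 22.
No: [diet: herbivore, class: mammal, mass: 18, habitat: forest], since mass = 18.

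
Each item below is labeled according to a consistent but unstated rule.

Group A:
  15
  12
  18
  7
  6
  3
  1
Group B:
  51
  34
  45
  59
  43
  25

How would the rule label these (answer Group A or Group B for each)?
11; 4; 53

Group A, Group A, Group B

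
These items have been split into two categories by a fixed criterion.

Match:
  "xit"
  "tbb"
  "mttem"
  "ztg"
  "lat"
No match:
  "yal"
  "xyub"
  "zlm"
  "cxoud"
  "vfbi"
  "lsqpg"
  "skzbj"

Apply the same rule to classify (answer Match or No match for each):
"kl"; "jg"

No match, No match

The simplest hypothesis consistent with all the labels is: contains 't'.
No match: "kl", since no 't'.
No match: "jg", since no 't'.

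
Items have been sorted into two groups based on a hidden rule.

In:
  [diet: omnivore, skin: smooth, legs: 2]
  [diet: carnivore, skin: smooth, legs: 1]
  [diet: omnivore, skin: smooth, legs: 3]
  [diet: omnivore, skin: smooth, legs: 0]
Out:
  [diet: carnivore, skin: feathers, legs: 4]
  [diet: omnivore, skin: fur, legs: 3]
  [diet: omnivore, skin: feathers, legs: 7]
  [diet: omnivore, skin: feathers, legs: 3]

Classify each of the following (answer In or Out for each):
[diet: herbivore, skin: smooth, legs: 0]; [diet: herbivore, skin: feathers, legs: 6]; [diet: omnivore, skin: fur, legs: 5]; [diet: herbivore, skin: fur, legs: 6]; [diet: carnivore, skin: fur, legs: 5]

In, Out, Out, Out, Out

Checking candidate rules against both groups, what survives is: skin is smooth.
[diet: herbivore, skin: smooth, legs: 0]: skin is smooth — checks out, so In. [diet: herbivore, skin: feathers, legs: 6]: skin is feathers — does not fit, so Out. [diet: omnivore, skin: fur, legs: 5]: skin is fur — does not fit, so Out. [diet: herbivore, skin: fur, legs: 6]: skin is fur — does not fit, so Out. [diet: carnivore, skin: fur, legs: 5]: skin is fur — does not fit, so Out.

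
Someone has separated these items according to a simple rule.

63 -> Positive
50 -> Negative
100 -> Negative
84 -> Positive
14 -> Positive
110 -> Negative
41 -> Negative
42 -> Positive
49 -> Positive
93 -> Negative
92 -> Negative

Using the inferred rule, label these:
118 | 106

Every 'Positive' example satisfies: multiple of 7. None of the 'Negative' examples do.
118 — 118 = 7·16 + 6, hence Negative. 106 — 106 = 7·15 + 1, hence Negative.

Negative, Negative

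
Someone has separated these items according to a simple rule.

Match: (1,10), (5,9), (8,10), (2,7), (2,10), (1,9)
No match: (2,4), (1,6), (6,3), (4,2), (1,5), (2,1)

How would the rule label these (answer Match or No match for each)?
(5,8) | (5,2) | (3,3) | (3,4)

'Match' ⟺ second ≥ 7.

Match, No match, No match, No match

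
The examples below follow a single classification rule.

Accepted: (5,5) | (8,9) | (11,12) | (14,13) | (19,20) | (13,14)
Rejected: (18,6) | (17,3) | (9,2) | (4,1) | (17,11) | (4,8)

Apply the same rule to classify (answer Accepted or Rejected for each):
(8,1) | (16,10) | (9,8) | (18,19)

Rejected, Rejected, Accepted, Accepted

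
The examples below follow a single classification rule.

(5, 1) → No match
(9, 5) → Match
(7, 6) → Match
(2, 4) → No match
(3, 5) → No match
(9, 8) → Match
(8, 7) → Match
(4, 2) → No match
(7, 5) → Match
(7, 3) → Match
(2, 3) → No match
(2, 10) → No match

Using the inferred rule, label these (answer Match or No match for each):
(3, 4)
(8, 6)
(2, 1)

No match, Match, No match

All 'Match' examples share one property — first ≥ 6 — and every 'No match' example lacks it.
(3, 4) — first 3, hence No match. (8, 6) — first 8, hence Match. (2, 1) — first 2, hence No match.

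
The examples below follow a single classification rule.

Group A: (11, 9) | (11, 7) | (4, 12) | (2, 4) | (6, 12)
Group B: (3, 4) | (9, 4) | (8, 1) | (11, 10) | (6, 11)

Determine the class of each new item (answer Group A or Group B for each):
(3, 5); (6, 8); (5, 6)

All 'Group A' examples share one property — sum is even — and every 'Group B' example lacks it.
(3, 5): 3+5 = 8, qualifies → Group A. (6, 8): 6+8 = 14, qualifies → Group A. (5, 6): 5+6 = 11, does not satisfy this → Group B.

Group A, Group A, Group B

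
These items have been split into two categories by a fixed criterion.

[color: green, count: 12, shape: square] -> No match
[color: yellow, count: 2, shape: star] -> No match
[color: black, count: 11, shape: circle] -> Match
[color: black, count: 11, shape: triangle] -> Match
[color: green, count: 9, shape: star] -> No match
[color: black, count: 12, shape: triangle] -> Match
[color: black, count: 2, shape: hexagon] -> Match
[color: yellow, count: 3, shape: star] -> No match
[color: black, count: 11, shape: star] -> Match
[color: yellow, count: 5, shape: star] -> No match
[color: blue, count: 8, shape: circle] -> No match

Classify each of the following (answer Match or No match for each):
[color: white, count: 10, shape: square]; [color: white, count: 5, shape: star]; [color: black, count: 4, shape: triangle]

No match, No match, Match

The pattern is that an item is 'Match' exactly when: color is black.
[color: white, count: 10, shape: square] — color is white, hence No match.
[color: white, count: 5, shape: star] — color is white, hence No match.
[color: black, count: 4, shape: triangle] — color is black, hence Match.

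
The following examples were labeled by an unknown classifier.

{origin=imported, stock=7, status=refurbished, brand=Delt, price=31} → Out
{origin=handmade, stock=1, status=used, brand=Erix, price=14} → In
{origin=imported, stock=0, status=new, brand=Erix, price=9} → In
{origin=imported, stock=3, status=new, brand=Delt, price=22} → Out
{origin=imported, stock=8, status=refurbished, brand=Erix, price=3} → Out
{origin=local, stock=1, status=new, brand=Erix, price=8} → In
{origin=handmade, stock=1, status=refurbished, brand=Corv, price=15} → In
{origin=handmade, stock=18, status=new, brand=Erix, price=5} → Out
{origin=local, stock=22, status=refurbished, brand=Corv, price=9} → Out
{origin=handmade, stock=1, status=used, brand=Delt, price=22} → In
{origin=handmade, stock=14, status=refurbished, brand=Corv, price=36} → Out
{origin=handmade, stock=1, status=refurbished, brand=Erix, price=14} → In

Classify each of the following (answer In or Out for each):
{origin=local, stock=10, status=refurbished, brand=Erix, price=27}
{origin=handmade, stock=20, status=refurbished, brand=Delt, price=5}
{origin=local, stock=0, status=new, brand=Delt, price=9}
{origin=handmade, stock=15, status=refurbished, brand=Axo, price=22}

Rule: stock ≤ 1. This holds for each 'In' example and fails for each 'Out' one.
{origin=local, stock=10, status=refurbished, brand=Erix, price=27}: stock = 10, fails this test → Out. {origin=handmade, stock=20, status=refurbished, brand=Delt, price=5}: stock = 20, fails this test → Out. {origin=local, stock=0, status=new, brand=Delt, price=9}: stock = 0, checks out → In. {origin=handmade, stock=15, status=refurbished, brand=Axo, price=22}: stock = 15, fails this test → Out.

Out, Out, In, Out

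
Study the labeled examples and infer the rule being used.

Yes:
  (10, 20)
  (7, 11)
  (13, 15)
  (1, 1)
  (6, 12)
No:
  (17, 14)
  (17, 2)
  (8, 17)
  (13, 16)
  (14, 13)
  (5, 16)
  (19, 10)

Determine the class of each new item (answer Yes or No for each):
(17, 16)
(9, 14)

No, No

The pattern is that an item is 'Yes' exactly when: sum is even.
(17, 16): No (17+16 = 33). (9, 14): No (9+14 = 23).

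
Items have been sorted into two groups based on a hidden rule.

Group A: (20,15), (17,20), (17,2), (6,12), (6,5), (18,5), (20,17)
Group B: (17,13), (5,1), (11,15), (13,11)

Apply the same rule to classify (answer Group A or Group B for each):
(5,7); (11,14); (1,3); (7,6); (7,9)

'Group A' ⟺ product is even.
(5,7): 5·7 = 35 — fails the rule, so Group B.
(11,14): 11·14 = 154 — satisfies this, so Group A.
(1,3): 1·3 = 3 — fails the rule, so Group B.
(7,6): 7·6 = 42 — satisfies this, so Group A.
(7,9): 7·9 = 63 — fails the rule, so Group B.

Group B, Group A, Group B, Group A, Group B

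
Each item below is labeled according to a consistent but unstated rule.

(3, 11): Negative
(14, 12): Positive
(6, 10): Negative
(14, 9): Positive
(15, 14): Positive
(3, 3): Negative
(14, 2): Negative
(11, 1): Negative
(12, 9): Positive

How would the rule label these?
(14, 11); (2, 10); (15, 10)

Positive, Negative, Positive

The rule appears to be: sum ≥ 21.
(14, 11): Positive (14+11 = 25). (2, 10): Negative (2+10 = 12). (15, 10): Positive (15+10 = 25).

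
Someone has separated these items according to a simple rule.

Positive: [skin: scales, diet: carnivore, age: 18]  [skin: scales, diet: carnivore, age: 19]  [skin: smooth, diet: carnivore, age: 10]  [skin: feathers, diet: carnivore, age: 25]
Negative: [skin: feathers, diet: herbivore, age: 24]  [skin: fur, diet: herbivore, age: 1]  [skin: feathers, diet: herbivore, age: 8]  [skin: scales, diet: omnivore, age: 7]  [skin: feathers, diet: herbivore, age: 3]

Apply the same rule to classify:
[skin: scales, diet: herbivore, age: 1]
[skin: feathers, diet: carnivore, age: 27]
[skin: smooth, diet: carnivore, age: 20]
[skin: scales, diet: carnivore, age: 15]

Negative, Positive, Positive, Positive

The common property of the 'Positive' items is: diet is carnivore. No 'Negative' item has it.
[skin: scales, diet: herbivore, age: 1]: Negative (diet is herbivore). [skin: feathers, diet: carnivore, age: 27]: Positive (diet is carnivore). [skin: smooth, diet: carnivore, age: 20]: Positive (diet is carnivore). [skin: scales, diet: carnivore, age: 15]: Positive (diet is carnivore).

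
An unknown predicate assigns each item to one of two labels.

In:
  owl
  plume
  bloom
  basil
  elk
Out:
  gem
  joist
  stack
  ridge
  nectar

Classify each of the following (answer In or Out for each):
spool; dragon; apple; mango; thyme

Looking at the examples, the only property every 'In' case has and every 'Out' case lacks is: contains 'l'.
spool → has 'l' → In.
dragon → no 'l' → Out.
apple → has 'l' → In.
mango → no 'l' → Out.
thyme → no 'l' → Out.

In, Out, In, Out, Out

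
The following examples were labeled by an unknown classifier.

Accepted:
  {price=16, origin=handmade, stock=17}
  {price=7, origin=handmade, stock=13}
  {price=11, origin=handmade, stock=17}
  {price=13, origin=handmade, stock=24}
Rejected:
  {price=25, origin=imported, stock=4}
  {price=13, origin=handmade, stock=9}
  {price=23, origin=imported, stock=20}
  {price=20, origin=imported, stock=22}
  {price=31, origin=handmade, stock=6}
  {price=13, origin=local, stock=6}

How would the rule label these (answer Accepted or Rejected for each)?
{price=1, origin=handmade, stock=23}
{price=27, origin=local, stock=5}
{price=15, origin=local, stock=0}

Rule: origin is handmade AND stock ≥ 13. This holds for each 'Accepted' example and fails for each 'Rejected' one.
{price=1, origin=handmade, stock=23} — origin is handmade, stock = 23, hence Accepted. {price=27, origin=local, stock=5} — origin is local, stock = 5, hence Rejected. {price=15, origin=local, stock=0} — origin is local, stock = 0, hence Rejected.

Accepted, Rejected, Rejected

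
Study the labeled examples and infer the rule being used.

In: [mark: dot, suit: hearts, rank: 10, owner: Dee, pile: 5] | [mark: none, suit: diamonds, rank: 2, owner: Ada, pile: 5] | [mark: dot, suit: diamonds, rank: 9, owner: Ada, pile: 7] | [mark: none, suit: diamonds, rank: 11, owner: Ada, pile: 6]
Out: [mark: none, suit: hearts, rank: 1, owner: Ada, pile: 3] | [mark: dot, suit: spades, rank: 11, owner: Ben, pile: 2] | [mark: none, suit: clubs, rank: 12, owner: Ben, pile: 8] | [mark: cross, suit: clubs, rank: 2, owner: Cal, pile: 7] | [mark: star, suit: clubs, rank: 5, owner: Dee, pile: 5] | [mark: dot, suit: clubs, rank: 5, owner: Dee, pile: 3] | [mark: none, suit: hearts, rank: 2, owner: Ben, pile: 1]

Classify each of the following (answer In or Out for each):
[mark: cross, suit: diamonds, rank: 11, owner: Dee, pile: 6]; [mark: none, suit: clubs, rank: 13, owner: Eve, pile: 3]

All 'In' examples share one property — suit is diamonds OR rank = 10 — and every 'Out' example lacks it.

In, Out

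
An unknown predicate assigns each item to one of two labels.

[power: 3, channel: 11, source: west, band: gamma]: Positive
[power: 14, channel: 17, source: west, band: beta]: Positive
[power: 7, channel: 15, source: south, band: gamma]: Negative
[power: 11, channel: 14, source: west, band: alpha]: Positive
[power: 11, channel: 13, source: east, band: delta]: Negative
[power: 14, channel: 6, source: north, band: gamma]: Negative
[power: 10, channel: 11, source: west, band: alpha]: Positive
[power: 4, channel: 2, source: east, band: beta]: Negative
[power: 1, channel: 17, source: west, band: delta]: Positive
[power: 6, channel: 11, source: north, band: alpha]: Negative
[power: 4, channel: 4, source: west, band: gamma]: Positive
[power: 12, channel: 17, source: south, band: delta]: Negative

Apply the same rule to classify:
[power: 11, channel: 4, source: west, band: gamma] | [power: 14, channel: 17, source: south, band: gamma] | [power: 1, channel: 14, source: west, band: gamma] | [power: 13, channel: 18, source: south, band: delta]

A rule that fits every label: source is west — true of each 'Positive' example, false of each 'Negative' one.

Positive, Negative, Positive, Negative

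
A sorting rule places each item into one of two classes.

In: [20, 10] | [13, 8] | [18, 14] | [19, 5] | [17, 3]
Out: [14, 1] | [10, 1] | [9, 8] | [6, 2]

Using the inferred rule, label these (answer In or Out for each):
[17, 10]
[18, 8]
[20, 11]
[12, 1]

Every 'In' example satisfies: sum ≥ 20. None of the 'Out' examples do.
In: [17, 10], since 17+10 = 27.
In: [18, 8], since 18+8 = 26.
In: [20, 11], since 20+11 = 31.
Out: [12, 1], since 12+1 = 13.

In, In, In, Out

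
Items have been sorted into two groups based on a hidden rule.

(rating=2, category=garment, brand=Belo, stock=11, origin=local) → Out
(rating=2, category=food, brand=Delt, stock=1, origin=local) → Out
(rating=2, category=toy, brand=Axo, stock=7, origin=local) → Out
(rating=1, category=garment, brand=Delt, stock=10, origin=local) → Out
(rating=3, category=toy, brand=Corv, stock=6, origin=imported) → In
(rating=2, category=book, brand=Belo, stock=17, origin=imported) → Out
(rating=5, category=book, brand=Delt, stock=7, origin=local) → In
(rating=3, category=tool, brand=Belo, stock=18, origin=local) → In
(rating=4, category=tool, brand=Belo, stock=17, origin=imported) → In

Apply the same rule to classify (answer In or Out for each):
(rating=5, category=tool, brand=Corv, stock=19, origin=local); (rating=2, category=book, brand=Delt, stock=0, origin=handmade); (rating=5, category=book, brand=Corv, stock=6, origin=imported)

In, Out, In

The distinguishing property — rating ≥ 3 — holds for all the 'In' cases and none of the 'Out' cases.
(rating=5, category=tool, brand=Corv, stock=19, origin=local): rating = 5 — fits, so In. (rating=2, category=book, brand=Delt, stock=0, origin=handmade): rating = 2 — lacks this property, so Out. (rating=5, category=book, brand=Corv, stock=6, origin=imported): rating = 5 — fits, so In.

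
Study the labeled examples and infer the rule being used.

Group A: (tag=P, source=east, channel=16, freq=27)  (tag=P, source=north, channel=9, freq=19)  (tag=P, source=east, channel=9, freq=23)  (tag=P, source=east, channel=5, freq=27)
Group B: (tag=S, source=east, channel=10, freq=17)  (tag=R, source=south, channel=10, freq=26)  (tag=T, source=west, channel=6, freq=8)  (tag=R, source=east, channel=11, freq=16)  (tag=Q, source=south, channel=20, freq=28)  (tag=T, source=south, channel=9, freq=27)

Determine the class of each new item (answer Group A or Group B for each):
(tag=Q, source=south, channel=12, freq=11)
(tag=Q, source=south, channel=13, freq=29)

Group B, Group B

The classifier is using: tag is P.
(tag=Q, source=south, channel=12, freq=11): Group B (tag is Q).
(tag=Q, source=south, channel=13, freq=29): Group B (tag is Q).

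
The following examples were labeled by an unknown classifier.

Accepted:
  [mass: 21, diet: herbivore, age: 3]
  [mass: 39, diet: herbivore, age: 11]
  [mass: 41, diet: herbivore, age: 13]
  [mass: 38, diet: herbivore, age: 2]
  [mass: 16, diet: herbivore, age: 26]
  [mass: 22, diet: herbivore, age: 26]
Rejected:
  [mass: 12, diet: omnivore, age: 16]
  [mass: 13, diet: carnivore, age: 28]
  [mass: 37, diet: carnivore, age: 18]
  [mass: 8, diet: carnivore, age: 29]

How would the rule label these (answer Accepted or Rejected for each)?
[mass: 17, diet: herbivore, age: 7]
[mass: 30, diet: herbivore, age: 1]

A rule that fits every label: diet is herbivore — true of each 'Accepted' example, false of each 'Rejected' one.
Accepted: [mass: 17, diet: herbivore, age: 7], since diet is herbivore.
Accepted: [mass: 30, diet: herbivore, age: 1], since diet is herbivore.

Accepted, Accepted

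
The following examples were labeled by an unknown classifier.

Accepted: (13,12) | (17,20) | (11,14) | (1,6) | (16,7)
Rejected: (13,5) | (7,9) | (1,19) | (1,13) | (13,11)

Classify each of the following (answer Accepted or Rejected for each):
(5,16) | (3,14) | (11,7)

Accepted, Accepted, Rejected

One predicate separates the groups cleanly: sum is odd.
(5,16) → 5+16 = 21 → Accepted.
(3,14) → 3+14 = 17 → Accepted.
(11,7) → 11+7 = 18 → Rejected.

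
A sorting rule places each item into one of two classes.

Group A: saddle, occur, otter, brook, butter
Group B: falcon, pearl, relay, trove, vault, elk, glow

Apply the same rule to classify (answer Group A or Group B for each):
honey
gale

Group B, Group B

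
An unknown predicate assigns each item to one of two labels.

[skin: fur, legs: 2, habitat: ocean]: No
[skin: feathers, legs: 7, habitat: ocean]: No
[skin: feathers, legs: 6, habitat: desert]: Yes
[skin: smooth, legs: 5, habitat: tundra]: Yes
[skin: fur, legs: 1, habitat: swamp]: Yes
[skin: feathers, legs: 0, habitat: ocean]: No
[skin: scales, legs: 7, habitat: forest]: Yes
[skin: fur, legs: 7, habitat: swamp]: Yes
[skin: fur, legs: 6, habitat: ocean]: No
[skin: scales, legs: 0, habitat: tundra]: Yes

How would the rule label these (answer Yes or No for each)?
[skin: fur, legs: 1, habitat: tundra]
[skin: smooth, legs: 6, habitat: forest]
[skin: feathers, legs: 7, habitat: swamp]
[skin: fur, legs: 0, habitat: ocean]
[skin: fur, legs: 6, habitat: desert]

Yes, Yes, Yes, No, Yes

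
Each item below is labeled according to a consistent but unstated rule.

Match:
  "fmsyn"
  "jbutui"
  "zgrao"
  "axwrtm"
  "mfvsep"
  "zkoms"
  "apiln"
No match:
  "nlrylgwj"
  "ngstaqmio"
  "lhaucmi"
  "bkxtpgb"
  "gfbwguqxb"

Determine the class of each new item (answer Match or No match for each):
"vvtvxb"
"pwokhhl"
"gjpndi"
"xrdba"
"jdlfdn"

Match, No match, Match, Match, Match

The classifier is using: length ≤ 6.
Match: "vvtvxb", since length 6.
No match: "pwokhhl", since length 7.
Match: "gjpndi", since length 6.
Match: "xrdba", since length 5.
Match: "jdlfdn", since length 6.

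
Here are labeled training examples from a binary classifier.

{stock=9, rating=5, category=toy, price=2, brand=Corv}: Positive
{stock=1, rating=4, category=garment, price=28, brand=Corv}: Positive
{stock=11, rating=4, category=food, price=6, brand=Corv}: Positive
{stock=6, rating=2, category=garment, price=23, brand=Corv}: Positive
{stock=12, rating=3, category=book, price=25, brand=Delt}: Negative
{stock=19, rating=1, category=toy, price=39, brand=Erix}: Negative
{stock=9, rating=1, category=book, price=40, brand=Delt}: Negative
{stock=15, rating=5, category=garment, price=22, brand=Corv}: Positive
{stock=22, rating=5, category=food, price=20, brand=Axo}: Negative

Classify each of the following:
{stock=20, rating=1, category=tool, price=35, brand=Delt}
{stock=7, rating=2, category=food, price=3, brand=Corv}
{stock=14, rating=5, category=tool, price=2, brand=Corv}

Negative, Positive, Positive

A rule that fits every label: brand is Corv — true of each 'Positive' example, false of each 'Negative' one.
Negative: {stock=20, rating=1, category=tool, price=35, brand=Delt}, since brand is Delt.
Positive: {stock=7, rating=2, category=food, price=3, brand=Corv}, since brand is Corv.
Positive: {stock=14, rating=5, category=tool, price=2, brand=Corv}, since brand is Corv.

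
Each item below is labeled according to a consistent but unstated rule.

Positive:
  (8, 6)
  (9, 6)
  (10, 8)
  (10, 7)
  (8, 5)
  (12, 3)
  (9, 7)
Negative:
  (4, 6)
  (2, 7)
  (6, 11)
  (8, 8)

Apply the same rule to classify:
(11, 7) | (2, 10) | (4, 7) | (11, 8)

Positive, Negative, Negative, Positive

The common property of the 'Positive' items is: first > second. No 'Negative' item has it.
(11, 7) → 11 > 7 → Positive.
(2, 10) → 2 < 10 → Negative.
(4, 7) → 4 < 7 → Negative.
(11, 8) → 11 > 8 → Positive.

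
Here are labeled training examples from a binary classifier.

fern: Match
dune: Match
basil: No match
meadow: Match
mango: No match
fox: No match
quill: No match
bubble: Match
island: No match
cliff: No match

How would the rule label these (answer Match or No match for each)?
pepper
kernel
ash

Match, Match, No match

The rule appears to be: contains 'e'.
pepper: has 'e' — has this property, so Match. kernel: has 'e' — has this property, so Match. ash: no 'e' — fails the rule, so No match.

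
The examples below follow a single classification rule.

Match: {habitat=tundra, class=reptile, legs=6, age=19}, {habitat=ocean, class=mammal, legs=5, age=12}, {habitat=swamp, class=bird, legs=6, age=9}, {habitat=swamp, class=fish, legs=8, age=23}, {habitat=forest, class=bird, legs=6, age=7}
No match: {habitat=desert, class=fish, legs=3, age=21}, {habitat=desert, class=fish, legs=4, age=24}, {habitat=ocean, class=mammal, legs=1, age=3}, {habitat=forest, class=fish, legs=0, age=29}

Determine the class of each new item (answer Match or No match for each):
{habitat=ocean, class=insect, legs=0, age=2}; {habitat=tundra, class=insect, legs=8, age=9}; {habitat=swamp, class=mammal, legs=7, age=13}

No match, Match, Match

A rule that fits every label: legs ≥ 5 — true of each 'Match' example, false of each 'No match' one.
{habitat=ocean, class=insect, legs=0, age=2}: legs = 0 — lacks this property, so No match. {habitat=tundra, class=insect, legs=8, age=9}: legs = 8 — satisfies this, so Match. {habitat=swamp, class=mammal, legs=7, age=13}: legs = 7 — satisfies this, so Match.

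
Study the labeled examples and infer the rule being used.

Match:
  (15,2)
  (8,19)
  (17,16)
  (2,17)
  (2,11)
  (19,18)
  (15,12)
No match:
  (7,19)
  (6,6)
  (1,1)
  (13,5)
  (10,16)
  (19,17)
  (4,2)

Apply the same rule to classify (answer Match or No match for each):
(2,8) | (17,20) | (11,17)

No match, Match, No match

Looking at the examples, the only property every 'Match' case has and every 'No match' case lacks is: sum is odd.
(2,8): No match (2+8 = 10).
(17,20): Match (17+20 = 37).
(11,17): No match (11+17 = 28).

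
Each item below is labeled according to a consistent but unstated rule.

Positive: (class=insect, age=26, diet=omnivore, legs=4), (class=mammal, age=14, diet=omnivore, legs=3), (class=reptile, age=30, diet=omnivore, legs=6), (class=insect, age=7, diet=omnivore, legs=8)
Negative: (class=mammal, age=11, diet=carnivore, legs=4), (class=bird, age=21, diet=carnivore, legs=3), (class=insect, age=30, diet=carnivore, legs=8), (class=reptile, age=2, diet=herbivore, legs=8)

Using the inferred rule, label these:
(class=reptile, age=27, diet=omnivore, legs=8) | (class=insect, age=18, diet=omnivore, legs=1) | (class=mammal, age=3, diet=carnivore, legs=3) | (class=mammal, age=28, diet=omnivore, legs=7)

'Positive' ⟺ diet is omnivore.
(class=reptile, age=27, diet=omnivore, legs=8) → diet is omnivore → Positive. (class=insect, age=18, diet=omnivore, legs=1) → diet is omnivore → Positive. (class=mammal, age=3, diet=carnivore, legs=3) → diet is carnivore → Negative. (class=mammal, age=28, diet=omnivore, legs=7) → diet is omnivore → Positive.

Positive, Positive, Negative, Positive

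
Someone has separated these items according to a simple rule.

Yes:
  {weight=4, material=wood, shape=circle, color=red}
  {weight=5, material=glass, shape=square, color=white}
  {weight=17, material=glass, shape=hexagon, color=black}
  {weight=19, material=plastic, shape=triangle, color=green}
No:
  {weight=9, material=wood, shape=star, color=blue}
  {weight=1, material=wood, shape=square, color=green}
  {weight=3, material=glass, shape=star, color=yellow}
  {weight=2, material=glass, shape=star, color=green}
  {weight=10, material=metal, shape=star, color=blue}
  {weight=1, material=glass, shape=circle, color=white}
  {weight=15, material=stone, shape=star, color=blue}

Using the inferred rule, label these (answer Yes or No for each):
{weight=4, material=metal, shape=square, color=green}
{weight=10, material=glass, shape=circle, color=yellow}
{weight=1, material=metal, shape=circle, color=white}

The distinguishing property — color is not blue AND weight ≥ 4 — holds for all the 'Yes' cases and none of the 'No' cases.
{weight=4, material=metal, shape=square, color=green}: color is green, weight = 4, meets the rule → Yes.
{weight=10, material=glass, shape=circle, color=yellow}: color is yellow, weight = 10, meets the rule → Yes.
{weight=1, material=metal, shape=circle, color=white}: color is white, weight = 1, doesn't qualify → No.

Yes, Yes, No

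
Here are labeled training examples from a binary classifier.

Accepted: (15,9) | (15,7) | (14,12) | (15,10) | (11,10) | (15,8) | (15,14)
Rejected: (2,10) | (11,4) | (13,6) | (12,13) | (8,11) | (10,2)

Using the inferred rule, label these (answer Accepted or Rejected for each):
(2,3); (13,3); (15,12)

A rule that fits every label: first > second AND sum ≥ 21 — true of each 'Accepted' example, false of each 'Rejected' one.
(2,3) → 2 < 3, 2+3 = 5 → Rejected.
(13,3) → 13 > 3, 13+3 = 16 → Rejected.
(15,12) → 15 > 12, 15+12 = 27 → Accepted.

Rejected, Rejected, Accepted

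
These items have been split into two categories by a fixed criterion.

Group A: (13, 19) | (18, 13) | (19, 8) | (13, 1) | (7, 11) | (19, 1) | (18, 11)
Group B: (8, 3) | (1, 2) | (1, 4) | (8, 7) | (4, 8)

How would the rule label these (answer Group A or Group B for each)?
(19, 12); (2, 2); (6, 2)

All 'Group A' examples share one property — max ≥ 11 — and every 'Group B' example lacks it.
(19, 12) — max 19, hence Group A.
(2, 2) — max 2, hence Group B.
(6, 2) — max 6, hence Group B.

Group A, Group B, Group B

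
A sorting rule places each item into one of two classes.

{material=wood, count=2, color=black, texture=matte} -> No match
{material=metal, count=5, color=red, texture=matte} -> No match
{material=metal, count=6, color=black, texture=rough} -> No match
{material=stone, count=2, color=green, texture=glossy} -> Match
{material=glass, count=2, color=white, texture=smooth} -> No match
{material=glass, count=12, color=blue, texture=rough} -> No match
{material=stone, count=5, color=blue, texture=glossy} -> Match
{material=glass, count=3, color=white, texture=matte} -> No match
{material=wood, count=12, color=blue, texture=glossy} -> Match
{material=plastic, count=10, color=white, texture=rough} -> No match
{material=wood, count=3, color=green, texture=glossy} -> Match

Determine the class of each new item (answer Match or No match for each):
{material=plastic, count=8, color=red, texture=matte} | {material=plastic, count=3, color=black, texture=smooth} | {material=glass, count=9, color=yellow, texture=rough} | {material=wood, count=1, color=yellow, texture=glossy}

The classifier is using: texture is glossy.

No match, No match, No match, Match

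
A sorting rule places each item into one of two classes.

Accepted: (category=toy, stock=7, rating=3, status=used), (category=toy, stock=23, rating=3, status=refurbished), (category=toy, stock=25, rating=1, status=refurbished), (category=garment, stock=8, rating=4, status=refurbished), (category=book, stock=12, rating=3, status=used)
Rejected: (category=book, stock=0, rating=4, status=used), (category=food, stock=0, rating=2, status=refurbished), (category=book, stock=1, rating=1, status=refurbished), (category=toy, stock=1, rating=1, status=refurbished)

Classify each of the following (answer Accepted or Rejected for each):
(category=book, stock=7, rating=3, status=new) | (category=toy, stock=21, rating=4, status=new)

One predicate separates the groups cleanly: stock ≥ 7.
Accepted: (category=book, stock=7, rating=3, status=new), since stock = 7.
Accepted: (category=toy, stock=21, rating=4, status=new), since stock = 21.

Accepted, Accepted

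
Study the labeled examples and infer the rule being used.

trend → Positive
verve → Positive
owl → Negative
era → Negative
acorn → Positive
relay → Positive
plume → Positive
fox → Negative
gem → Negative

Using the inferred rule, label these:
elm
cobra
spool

Negative, Positive, Positive

A rule that fits every label: length 5 — true of each 'Positive' example, false of each 'Negative' one.
elm → length 3 → Negative. cobra → length 5 → Positive. spool → length 5 → Positive.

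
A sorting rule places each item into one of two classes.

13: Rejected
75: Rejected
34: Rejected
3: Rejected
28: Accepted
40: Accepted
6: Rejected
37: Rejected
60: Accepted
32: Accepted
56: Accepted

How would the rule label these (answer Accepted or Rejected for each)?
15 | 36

Rejected, Accepted

One predicate separates the groups cleanly: multiple of 4.
15 → 15 = 4·3 + 3 → Rejected. 36 → 36 = 4·9 → Accepted.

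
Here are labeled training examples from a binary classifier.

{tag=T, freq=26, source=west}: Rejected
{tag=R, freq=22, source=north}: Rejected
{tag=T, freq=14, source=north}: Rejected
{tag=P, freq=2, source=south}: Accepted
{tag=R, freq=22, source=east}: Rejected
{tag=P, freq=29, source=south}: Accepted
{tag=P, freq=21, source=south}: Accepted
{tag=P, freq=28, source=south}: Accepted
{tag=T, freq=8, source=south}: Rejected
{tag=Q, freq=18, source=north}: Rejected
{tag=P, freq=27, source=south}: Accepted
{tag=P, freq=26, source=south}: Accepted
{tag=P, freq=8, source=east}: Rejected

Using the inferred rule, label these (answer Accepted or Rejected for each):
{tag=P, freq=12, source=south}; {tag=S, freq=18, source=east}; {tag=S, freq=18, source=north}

All 'Accepted' examples share one property — tag is P AND source is south — and every 'Rejected' example lacks it.

Accepted, Rejected, Rejected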